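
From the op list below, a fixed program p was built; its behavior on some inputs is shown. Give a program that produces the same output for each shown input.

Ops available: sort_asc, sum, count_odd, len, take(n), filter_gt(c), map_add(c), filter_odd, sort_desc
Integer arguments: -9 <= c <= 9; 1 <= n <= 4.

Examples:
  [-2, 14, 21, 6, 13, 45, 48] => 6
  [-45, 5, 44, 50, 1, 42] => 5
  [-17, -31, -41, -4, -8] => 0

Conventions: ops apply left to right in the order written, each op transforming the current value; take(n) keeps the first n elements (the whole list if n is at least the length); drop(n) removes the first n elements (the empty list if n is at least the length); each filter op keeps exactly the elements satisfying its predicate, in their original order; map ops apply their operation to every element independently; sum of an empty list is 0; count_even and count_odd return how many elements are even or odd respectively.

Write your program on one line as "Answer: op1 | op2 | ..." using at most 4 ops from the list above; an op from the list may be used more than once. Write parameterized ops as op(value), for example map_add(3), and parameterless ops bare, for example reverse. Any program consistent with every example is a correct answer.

filter_gt(-1) | sort_desc | sort_asc | len

Check, running the answer program on each example:
  [-2, 14, 21, 6, 13, 45, 48] -> [14, 21, 6, 13, 45, 48] -> [48, 45, 21, 14, 13, 6] -> [6, 13, 14, 21, 45, 48] -> 6
  [-45, 5, 44, 50, 1, 42] -> [5, 44, 50, 1, 42] -> [50, 44, 42, 5, 1] -> [1, 5, 42, 44, 50] -> 5
  [-17, -31, -41, -4, -8] -> [] -> [] -> [] -> 0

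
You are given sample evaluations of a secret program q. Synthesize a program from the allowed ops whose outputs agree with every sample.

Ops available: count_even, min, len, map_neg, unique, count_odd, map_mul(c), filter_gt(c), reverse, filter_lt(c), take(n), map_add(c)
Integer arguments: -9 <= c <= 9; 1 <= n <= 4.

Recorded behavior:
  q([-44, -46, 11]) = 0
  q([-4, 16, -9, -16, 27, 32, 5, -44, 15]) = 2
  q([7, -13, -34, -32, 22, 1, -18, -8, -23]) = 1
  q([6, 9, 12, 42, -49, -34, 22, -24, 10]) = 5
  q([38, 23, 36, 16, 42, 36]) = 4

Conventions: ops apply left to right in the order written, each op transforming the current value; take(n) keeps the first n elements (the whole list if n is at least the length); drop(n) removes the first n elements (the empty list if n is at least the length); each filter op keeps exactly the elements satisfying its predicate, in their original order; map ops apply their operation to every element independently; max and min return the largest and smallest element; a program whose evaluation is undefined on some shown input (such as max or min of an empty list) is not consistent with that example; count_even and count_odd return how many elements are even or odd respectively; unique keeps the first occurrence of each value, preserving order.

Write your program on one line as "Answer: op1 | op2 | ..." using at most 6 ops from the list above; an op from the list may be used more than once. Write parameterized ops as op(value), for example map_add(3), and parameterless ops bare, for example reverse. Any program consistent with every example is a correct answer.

map_mul(3) | map_add(-9) | filter_gt(4) | unique | count_odd

Check, running the answer program on each example:
  [-44, -46, 11] -> [-132, -138, 33] -> [-141, -147, 24] -> [24] -> [24] -> 0
  [-4, 16, -9, -16, 27, 32, 5, -44, 15] -> [-12, 48, -27, -48, 81, 96, 15, -132, 45] -> [-21, 39, -36, -57, 72, 87, 6, -141, 36] -> [39, 72, 87, 6, 36] -> [39, 72, 87, 6, 36] -> 2
  [7, -13, -34, -32, 22, 1, -18, -8, -23] -> [21, -39, -102, -96, 66, 3, -54, -24, -69] -> [12, -48, -111, -105, 57, -6, -63, -33, -78] -> [12, 57] -> [12, 57] -> 1
  [6, 9, 12, 42, -49, -34, 22, -24, 10] -> [18, 27, 36, 126, -147, -102, 66, -72, 30] -> [9, 18, 27, 117, -156, -111, 57, -81, 21] -> [9, 18, 27, 117, 57, 21] -> [9, 18, 27, 117, 57, 21] -> 5
  [38, 23, 36, 16, 42, 36] -> [114, 69, 108, 48, 126, 108] -> [105, 60, 99, 39, 117, 99] -> [105, 60, 99, 39, 117, 99] -> [105, 60, 99, 39, 117] -> 4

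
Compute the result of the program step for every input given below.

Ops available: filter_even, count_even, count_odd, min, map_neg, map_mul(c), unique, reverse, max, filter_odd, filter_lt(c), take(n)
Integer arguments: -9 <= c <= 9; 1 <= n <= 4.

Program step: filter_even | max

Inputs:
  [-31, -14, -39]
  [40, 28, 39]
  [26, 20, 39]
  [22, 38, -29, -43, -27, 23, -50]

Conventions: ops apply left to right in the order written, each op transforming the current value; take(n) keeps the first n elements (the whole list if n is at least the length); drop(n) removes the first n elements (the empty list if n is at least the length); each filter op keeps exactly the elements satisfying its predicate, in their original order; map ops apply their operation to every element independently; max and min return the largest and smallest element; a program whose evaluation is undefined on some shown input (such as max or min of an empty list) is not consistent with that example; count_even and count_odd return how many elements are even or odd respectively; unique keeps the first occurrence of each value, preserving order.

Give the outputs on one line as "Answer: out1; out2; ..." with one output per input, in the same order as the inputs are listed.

-14; 40; 26; 38

Execution, op by op:
  [-31, -14, -39] -> [-14] -> -14
  [40, 28, 39] -> [40, 28] -> 40
  [26, 20, 39] -> [26, 20] -> 26
  [22, 38, -29, -43, -27, 23, -50] -> [22, 38, -50] -> 38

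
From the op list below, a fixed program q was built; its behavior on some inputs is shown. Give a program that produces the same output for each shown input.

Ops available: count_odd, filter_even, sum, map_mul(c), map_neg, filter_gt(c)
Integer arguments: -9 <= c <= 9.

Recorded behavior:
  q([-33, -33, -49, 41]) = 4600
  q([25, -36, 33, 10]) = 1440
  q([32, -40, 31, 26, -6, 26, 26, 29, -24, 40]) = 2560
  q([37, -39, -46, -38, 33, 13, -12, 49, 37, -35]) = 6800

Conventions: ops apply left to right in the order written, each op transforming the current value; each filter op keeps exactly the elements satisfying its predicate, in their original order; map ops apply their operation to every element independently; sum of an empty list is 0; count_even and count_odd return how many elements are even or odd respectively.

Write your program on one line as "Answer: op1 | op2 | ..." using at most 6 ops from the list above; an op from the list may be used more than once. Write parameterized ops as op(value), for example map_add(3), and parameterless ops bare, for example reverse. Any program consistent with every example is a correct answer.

map_neg | filter_gt(9) | map_mul(8) | map_mul(5) | sum

Check, running the answer program on each example:
  [-33, -33, -49, 41] -> [33, 33, 49, -41] -> [33, 33, 49] -> [264, 264, 392] -> [1320, 1320, 1960] -> 4600
  [25, -36, 33, 10] -> [-25, 36, -33, -10] -> [36] -> [288] -> [1440] -> 1440
  [32, -40, 31, 26, -6, 26, 26, 29, -24, 40] -> [-32, 40, -31, -26, 6, -26, -26, -29, 24, -40] -> [40, 24] -> [320, 192] -> [1600, 960] -> 2560
  [37, -39, -46, -38, 33, 13, -12, 49, 37, -35] -> [-37, 39, 46, 38, -33, -13, 12, -49, -37, 35] -> [39, 46, 38, 12, 35] -> [312, 368, 304, 96, 280] -> [1560, 1840, 1520, 480, 1400] -> 6800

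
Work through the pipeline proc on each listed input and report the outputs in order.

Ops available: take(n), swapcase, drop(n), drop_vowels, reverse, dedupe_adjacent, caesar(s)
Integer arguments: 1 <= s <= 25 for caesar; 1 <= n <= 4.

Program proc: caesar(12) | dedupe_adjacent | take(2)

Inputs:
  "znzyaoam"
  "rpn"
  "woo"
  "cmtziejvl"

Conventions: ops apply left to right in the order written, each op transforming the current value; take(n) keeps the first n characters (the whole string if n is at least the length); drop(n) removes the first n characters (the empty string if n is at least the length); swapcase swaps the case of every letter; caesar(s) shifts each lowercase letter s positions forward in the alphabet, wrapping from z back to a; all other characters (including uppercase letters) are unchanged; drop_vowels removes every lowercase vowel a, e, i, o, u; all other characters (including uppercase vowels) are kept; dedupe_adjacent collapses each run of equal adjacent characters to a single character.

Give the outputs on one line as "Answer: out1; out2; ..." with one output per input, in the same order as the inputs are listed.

"lz"; "db"; "ia"; "oy"

Execution, op by op:
  "znzyaoam" -> "lzlkmamy" -> "lzlkmamy" -> "lz"
  "rpn" -> "dbz" -> "dbz" -> "db"
  "woo" -> "iaa" -> "ia" -> "ia"
  "cmtziejvl" -> "oyfluqvhx" -> "oyfluqvhx" -> "oy"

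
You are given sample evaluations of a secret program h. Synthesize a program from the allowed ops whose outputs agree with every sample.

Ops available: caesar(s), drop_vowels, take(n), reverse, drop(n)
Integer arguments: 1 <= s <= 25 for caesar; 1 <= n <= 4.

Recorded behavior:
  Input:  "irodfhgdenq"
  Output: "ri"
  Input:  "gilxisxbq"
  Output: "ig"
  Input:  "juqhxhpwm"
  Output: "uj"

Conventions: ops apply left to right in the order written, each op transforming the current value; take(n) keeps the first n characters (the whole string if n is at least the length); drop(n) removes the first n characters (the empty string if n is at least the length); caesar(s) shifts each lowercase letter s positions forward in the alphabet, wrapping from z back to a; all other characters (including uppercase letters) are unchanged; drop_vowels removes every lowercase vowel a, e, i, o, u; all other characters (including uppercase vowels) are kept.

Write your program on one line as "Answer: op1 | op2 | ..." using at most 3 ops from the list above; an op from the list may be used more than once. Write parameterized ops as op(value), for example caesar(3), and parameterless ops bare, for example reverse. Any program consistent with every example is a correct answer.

take(3) | take(2) | reverse

Check, running the answer program on each example:
  "irodfhgdenq" -> "iro" -> "ir" -> "ri"
  "gilxisxbq" -> "gil" -> "gi" -> "ig"
  "juqhxhpwm" -> "juq" -> "ju" -> "uj"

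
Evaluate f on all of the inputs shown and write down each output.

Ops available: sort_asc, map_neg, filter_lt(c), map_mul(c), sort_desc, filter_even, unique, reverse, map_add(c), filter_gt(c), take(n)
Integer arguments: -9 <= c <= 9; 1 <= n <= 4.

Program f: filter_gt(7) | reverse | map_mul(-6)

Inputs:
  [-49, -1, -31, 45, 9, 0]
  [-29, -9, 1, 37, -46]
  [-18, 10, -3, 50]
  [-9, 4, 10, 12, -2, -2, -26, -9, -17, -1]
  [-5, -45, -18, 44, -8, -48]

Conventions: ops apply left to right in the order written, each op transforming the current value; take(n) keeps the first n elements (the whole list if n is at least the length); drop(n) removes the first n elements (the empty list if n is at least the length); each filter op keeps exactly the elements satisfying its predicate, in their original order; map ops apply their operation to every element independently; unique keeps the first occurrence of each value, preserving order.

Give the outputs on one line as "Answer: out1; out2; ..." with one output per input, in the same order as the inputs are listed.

Execution, op by op:
  [-49, -1, -31, 45, 9, 0] -> [45, 9] -> [9, 45] -> [-54, -270]
  [-29, -9, 1, 37, -46] -> [37] -> [37] -> [-222]
  [-18, 10, -3, 50] -> [10, 50] -> [50, 10] -> [-300, -60]
  [-9, 4, 10, 12, -2, -2, -26, -9, -17, -1] -> [10, 12] -> [12, 10] -> [-72, -60]
  [-5, -45, -18, 44, -8, -48] -> [44] -> [44] -> [-264]

[-54, -270]; [-222]; [-300, -60]; [-72, -60]; [-264]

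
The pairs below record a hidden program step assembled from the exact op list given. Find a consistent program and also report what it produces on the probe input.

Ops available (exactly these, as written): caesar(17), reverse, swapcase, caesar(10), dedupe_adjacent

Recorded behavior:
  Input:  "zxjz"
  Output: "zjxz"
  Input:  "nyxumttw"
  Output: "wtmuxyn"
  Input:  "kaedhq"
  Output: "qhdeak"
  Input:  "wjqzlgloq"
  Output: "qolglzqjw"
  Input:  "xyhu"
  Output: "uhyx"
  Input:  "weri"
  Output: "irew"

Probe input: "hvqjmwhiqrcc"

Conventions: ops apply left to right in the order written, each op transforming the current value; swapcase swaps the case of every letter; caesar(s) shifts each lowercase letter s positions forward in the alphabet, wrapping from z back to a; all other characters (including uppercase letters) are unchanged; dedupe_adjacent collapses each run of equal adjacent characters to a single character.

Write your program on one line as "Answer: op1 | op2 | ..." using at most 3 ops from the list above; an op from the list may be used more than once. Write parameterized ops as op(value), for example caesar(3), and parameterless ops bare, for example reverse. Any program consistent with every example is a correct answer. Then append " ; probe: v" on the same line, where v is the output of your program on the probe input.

reverse | dedupe_adjacent ; probe: "crqihwmjqvh"

Check, running the answer program on each example:
  "zxjz" -> "zjxz" -> "zjxz"
  "nyxumttw" -> "wttmuxyn" -> "wtmuxyn"
  "kaedhq" -> "qhdeak" -> "qhdeak"
  "wjqzlgloq" -> "qolglzqjw" -> "qolglzqjw"
  "xyhu" -> "uhyx" -> "uhyx"
  "weri" -> "irew" -> "irew"
  probe: "hvqjmwhiqrcc" -> "ccrqihwmjqvh" -> "crqihwmjqvh"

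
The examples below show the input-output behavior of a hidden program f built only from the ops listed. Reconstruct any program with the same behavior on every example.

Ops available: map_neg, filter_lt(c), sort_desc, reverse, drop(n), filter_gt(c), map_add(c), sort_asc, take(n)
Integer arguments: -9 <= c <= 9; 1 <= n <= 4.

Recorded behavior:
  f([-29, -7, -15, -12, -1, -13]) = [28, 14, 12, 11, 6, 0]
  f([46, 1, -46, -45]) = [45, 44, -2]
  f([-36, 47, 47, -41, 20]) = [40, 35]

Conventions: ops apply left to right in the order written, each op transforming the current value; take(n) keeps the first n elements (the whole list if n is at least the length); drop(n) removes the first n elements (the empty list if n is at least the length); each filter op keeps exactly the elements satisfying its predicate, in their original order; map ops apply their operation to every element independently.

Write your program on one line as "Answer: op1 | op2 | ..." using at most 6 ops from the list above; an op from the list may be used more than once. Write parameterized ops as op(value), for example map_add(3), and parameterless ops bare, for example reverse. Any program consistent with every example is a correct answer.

map_add(1) | filter_lt(8) | sort_desc | map_neg | sort_desc

Check, running the answer program on each example:
  [-29, -7, -15, -12, -1, -13] -> [-28, -6, -14, -11, 0, -12] -> [-28, -6, -14, -11, 0, -12] -> [0, -6, -11, -12, -14, -28] -> [0, 6, 11, 12, 14, 28] -> [28, 14, 12, 11, 6, 0]
  [46, 1, -46, -45] -> [47, 2, -45, -44] -> [2, -45, -44] -> [2, -44, -45] -> [-2, 44, 45] -> [45, 44, -2]
  [-36, 47, 47, -41, 20] -> [-35, 48, 48, -40, 21] -> [-35, -40] -> [-35, -40] -> [35, 40] -> [40, 35]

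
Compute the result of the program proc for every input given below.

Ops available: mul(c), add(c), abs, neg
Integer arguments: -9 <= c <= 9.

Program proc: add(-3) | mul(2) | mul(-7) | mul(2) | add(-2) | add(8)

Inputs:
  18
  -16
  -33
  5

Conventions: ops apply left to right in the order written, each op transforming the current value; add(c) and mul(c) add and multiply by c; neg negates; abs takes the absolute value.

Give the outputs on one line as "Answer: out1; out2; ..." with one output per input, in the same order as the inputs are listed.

-414; 538; 1014; -50

Execution, op by op:
  18 -> 15 -> 30 -> -210 -> -420 -> -422 -> -414
  -16 -> -19 -> -38 -> 266 -> 532 -> 530 -> 538
  -33 -> -36 -> -72 -> 504 -> 1008 -> 1006 -> 1014
  5 -> 2 -> 4 -> -28 -> -56 -> -58 -> -50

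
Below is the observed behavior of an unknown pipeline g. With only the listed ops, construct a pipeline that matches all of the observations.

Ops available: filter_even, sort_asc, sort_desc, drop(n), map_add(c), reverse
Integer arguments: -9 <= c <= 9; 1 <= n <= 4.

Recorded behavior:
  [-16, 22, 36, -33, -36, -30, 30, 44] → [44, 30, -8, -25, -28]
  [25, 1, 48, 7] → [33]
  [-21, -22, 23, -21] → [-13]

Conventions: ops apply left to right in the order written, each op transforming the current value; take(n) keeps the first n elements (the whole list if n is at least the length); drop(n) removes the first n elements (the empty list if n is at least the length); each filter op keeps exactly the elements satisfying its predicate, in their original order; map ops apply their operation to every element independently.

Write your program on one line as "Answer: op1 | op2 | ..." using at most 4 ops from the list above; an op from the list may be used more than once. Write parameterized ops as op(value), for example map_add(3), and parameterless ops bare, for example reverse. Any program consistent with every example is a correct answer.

reverse | map_add(8) | drop(3) | sort_desc

Check, running the answer program on each example:
  [-16, 22, 36, -33, -36, -30, 30, 44] -> [44, 30, -30, -36, -33, 36, 22, -16] -> [52, 38, -22, -28, -25, 44, 30, -8] -> [-28, -25, 44, 30, -8] -> [44, 30, -8, -25, -28]
  [25, 1, 48, 7] -> [7, 48, 1, 25] -> [15, 56, 9, 33] -> [33] -> [33]
  [-21, -22, 23, -21] -> [-21, 23, -22, -21] -> [-13, 31, -14, -13] -> [-13] -> [-13]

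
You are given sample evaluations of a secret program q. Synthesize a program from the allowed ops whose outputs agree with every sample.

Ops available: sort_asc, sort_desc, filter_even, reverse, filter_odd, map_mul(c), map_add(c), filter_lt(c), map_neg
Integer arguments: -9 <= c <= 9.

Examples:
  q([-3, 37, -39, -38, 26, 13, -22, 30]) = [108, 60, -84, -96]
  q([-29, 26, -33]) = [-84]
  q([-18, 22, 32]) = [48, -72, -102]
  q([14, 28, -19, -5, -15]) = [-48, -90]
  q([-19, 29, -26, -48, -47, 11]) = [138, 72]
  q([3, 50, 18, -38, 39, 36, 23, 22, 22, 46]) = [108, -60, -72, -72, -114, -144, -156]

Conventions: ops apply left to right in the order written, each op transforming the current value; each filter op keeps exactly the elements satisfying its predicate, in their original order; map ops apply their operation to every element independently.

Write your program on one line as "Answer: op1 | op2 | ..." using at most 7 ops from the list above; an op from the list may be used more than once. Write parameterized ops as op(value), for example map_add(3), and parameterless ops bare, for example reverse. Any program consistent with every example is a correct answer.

map_add(-3) | map_add(5) | sort_desc | map_mul(-3) | filter_even | reverse

Check, running the answer program on each example:
  [-3, 37, -39, -38, 26, 13, -22, 30] -> [-6, 34, -42, -41, 23, 10, -25, 27] -> [-1, 39, -37, -36, 28, 15, -20, 32] -> [39, 32, 28, 15, -1, -20, -36, -37] -> [-117, -96, -84, -45, 3, 60, 108, 111] -> [-96, -84, 60, 108] -> [108, 60, -84, -96]
  [-29, 26, -33] -> [-32, 23, -36] -> [-27, 28, -31] -> [28, -27, -31] -> [-84, 81, 93] -> [-84] -> [-84]
  [-18, 22, 32] -> [-21, 19, 29] -> [-16, 24, 34] -> [34, 24, -16] -> [-102, -72, 48] -> [-102, -72, 48] -> [48, -72, -102]
  [14, 28, -19, -5, -15] -> [11, 25, -22, -8, -18] -> [16, 30, -17, -3, -13] -> [30, 16, -3, -13, -17] -> [-90, -48, 9, 39, 51] -> [-90, -48] -> [-48, -90]
  [-19, 29, -26, -48, -47, 11] -> [-22, 26, -29, -51, -50, 8] -> [-17, 31, -24, -46, -45, 13] -> [31, 13, -17, -24, -45, -46] -> [-93, -39, 51, 72, 135, 138] -> [72, 138] -> [138, 72]
  [3, 50, 18, -38, 39, 36, 23, 22, 22, 46] -> [0, 47, 15, -41, 36, 33, 20, 19, 19, 43] -> [5, 52, 20, -36, 41, 38, 25, 24, 24, 48] -> [52, 48, 41, 38, 25, 24, 24, 20, 5, -36] -> [-156, -144, -123, -114, -75, -72, -72, -60, -15, 108] -> [-156, -144, -114, -72, -72, -60, 108] -> [108, -60, -72, -72, -114, -144, -156]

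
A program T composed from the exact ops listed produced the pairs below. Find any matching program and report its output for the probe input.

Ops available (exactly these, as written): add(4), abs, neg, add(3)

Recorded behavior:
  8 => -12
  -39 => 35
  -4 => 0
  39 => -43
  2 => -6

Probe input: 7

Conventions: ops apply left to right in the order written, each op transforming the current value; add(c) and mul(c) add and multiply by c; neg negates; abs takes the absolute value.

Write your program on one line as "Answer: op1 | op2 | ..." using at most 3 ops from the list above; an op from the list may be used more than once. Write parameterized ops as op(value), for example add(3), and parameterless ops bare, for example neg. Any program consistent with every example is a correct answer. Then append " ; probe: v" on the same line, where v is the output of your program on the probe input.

add(4) | neg ; probe: -11

Check, running the answer program on each example:
  8 -> 12 -> -12
  -39 -> -35 -> 35
  -4 -> 0 -> 0
  39 -> 43 -> -43
  2 -> 6 -> -6
  probe: 7 -> 11 -> -11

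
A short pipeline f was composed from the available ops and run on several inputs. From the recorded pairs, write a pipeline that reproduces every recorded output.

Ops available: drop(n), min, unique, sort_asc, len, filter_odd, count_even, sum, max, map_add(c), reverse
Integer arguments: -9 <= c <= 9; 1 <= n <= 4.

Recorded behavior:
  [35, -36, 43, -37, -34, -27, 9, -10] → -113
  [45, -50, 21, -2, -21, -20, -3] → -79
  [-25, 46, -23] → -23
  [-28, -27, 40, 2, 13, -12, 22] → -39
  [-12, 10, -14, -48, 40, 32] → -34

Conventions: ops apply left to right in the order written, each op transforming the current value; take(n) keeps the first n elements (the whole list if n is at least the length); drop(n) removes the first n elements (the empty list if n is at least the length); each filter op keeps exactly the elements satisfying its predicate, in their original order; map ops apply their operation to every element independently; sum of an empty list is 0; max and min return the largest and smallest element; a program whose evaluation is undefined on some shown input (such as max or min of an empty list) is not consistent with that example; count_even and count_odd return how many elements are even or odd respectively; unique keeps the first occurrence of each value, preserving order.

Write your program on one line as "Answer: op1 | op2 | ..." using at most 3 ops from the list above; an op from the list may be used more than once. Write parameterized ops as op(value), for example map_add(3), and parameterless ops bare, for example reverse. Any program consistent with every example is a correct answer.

map_add(-7) | sum

Check, running the answer program on each example:
  [35, -36, 43, -37, -34, -27, 9, -10] -> [28, -43, 36, -44, -41, -34, 2, -17] -> -113
  [45, -50, 21, -2, -21, -20, -3] -> [38, -57, 14, -9, -28, -27, -10] -> -79
  [-25, 46, -23] -> [-32, 39, -30] -> -23
  [-28, -27, 40, 2, 13, -12, 22] -> [-35, -34, 33, -5, 6, -19, 15] -> -39
  [-12, 10, -14, -48, 40, 32] -> [-19, 3, -21, -55, 33, 25] -> -34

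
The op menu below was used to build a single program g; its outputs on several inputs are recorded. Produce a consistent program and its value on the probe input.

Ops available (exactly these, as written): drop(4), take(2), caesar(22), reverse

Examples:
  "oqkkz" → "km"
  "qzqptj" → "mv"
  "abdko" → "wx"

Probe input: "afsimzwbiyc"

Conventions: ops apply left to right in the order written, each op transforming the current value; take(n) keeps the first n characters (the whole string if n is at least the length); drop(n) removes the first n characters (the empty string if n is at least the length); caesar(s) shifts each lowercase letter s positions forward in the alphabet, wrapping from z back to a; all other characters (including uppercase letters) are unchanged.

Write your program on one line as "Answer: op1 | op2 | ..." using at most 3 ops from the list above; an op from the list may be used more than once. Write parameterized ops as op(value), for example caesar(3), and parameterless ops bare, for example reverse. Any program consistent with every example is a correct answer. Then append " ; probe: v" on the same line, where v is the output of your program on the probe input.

caesar(22) | take(2) ; probe: "wb"

Check, running the answer program on each example:
  "oqkkz" -> "kmggv" -> "km"
  "qzqptj" -> "mvmlpf" -> "mv"
  "abdko" -> "wxzgk" -> "wx"
  probe: "afsimzwbiyc" -> "wboeivsxeuy" -> "wb"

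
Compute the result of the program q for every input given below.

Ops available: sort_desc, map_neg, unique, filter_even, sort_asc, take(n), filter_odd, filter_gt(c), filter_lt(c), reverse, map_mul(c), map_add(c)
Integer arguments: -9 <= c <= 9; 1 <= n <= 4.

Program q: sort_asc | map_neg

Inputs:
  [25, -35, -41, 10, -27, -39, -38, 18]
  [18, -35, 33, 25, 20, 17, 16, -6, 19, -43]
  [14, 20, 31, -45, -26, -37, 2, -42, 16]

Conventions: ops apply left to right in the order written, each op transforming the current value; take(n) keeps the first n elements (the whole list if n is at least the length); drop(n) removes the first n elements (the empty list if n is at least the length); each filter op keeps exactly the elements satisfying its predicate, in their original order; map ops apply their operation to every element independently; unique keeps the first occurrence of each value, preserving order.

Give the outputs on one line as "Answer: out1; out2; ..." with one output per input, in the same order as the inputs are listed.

Execution, op by op:
  [25, -35, -41, 10, -27, -39, -38, 18] -> [-41, -39, -38, -35, -27, 10, 18, 25] -> [41, 39, 38, 35, 27, -10, -18, -25]
  [18, -35, 33, 25, 20, 17, 16, -6, 19, -43] -> [-43, -35, -6, 16, 17, 18, 19, 20, 25, 33] -> [43, 35, 6, -16, -17, -18, -19, -20, -25, -33]
  [14, 20, 31, -45, -26, -37, 2, -42, 16] -> [-45, -42, -37, -26, 2, 14, 16, 20, 31] -> [45, 42, 37, 26, -2, -14, -16, -20, -31]

[41, 39, 38, 35, 27, -10, -18, -25]; [43, 35, 6, -16, -17, -18, -19, -20, -25, -33]; [45, 42, 37, 26, -2, -14, -16, -20, -31]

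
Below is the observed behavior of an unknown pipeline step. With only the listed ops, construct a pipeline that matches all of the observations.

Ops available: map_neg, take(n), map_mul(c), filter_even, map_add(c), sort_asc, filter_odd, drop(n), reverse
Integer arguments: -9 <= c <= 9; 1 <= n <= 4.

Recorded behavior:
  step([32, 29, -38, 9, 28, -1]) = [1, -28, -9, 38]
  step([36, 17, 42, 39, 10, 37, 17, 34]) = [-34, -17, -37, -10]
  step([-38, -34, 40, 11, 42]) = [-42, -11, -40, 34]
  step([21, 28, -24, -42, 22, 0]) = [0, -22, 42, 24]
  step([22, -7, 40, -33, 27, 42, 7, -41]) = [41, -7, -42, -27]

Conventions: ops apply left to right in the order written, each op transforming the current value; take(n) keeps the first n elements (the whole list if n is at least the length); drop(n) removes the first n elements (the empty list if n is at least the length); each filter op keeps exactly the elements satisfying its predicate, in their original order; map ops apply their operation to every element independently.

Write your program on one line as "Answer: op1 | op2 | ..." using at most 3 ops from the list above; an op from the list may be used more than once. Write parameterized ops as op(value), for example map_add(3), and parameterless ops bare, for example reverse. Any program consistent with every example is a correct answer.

map_neg | reverse | take(4)

Check, running the answer program on each example:
  [32, 29, -38, 9, 28, -1] -> [-32, -29, 38, -9, -28, 1] -> [1, -28, -9, 38, -29, -32] -> [1, -28, -9, 38]
  [36, 17, 42, 39, 10, 37, 17, 34] -> [-36, -17, -42, -39, -10, -37, -17, -34] -> [-34, -17, -37, -10, -39, -42, -17, -36] -> [-34, -17, -37, -10]
  [-38, -34, 40, 11, 42] -> [38, 34, -40, -11, -42] -> [-42, -11, -40, 34, 38] -> [-42, -11, -40, 34]
  [21, 28, -24, -42, 22, 0] -> [-21, -28, 24, 42, -22, 0] -> [0, -22, 42, 24, -28, -21] -> [0, -22, 42, 24]
  [22, -7, 40, -33, 27, 42, 7, -41] -> [-22, 7, -40, 33, -27, -42, -7, 41] -> [41, -7, -42, -27, 33, -40, 7, -22] -> [41, -7, -42, -27]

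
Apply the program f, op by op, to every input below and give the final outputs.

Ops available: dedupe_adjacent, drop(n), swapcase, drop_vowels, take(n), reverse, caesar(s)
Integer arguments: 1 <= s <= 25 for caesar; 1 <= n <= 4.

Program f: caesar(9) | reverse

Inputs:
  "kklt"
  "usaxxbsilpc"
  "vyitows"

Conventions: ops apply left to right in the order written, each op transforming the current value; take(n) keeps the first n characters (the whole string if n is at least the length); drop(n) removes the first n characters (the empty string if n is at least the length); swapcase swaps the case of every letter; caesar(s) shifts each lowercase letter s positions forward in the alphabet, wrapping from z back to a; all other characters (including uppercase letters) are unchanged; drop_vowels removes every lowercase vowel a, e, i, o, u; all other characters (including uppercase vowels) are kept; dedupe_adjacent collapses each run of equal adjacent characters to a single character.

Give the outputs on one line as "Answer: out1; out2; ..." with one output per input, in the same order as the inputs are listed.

"cutt"; "lyurbkggjbd"; "bfxcrhe"

Execution, op by op:
  "kklt" -> "ttuc" -> "cutt"
  "usaxxbsilpc" -> "dbjggkbruyl" -> "lyurbkggjbd"
  "vyitows" -> "ehrcxfb" -> "bfxcrhe"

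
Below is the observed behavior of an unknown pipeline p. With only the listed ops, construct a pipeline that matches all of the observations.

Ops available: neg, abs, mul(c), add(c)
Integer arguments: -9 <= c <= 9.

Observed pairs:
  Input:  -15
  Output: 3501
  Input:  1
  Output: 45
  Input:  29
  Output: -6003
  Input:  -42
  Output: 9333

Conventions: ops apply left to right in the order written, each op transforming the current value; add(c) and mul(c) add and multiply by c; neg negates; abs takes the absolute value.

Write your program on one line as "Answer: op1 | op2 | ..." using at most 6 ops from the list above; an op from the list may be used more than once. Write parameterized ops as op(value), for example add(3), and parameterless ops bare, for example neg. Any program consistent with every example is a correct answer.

add(-1) | mul(3) | mul(-8) | add(5) | neg | mul(-9)

Check, running the answer program on each example:
  -15 -> -16 -> -48 -> 384 -> 389 -> -389 -> 3501
  1 -> 0 -> 0 -> 0 -> 5 -> -5 -> 45
  29 -> 28 -> 84 -> -672 -> -667 -> 667 -> -6003
  -42 -> -43 -> -129 -> 1032 -> 1037 -> -1037 -> 9333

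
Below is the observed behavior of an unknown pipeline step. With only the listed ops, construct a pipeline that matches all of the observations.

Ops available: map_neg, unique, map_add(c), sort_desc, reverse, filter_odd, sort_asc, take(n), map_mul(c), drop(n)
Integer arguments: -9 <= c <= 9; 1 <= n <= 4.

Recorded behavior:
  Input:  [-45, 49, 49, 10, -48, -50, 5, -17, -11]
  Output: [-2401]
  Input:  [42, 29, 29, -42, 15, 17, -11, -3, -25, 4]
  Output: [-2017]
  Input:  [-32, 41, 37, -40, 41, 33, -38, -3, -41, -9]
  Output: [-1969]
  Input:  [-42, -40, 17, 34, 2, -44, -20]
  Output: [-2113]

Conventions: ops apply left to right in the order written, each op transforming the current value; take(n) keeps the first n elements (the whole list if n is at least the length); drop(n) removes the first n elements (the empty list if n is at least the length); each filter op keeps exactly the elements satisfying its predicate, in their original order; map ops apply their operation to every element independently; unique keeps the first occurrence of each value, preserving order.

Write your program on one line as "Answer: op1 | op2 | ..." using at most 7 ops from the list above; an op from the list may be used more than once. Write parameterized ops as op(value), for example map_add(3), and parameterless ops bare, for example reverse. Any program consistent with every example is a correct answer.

sort_asc | map_mul(-6) | map_add(1) | map_mul(-8) | map_add(7) | take(1)

Check, running the answer program on each example:
  [-45, 49, 49, 10, -48, -50, 5, -17, -11] -> [-50, -48, -45, -17, -11, 5, 10, 49, 49] -> [300, 288, 270, 102, 66, -30, -60, -294, -294] -> [301, 289, 271, 103, 67, -29, -59, -293, -293] -> [-2408, -2312, -2168, -824, -536, 232, 472, 2344, 2344] -> [-2401, -2305, -2161, -817, -529, 239, 479, 2351, 2351] -> [-2401]
  [42, 29, 29, -42, 15, 17, -11, -3, -25, 4] -> [-42, -25, -11, -3, 4, 15, 17, 29, 29, 42] -> [252, 150, 66, 18, -24, -90, -102, -174, -174, -252] -> [253, 151, 67, 19, -23, -89, -101, -173, -173, -251] -> [-2024, -1208, -536, -152, 184, 712, 808, 1384, 1384, 2008] -> [-2017, -1201, -529, -145, 191, 719, 815, 1391, 1391, 2015] -> [-2017]
  [-32, 41, 37, -40, 41, 33, -38, -3, -41, -9] -> [-41, -40, -38, -32, -9, -3, 33, 37, 41, 41] -> [246, 240, 228, 192, 54, 18, -198, -222, -246, -246] -> [247, 241, 229, 193, 55, 19, -197, -221, -245, -245] -> [-1976, -1928, -1832, -1544, -440, -152, 1576, 1768, 1960, 1960] -> [-1969, -1921, -1825, -1537, -433, -145, 1583, 1775, 1967, 1967] -> [-1969]
  [-42, -40, 17, 34, 2, -44, -20] -> [-44, -42, -40, -20, 2, 17, 34] -> [264, 252, 240, 120, -12, -102, -204] -> [265, 253, 241, 121, -11, -101, -203] -> [-2120, -2024, -1928, -968, 88, 808, 1624] -> [-2113, -2017, -1921, -961, 95, 815, 1631] -> [-2113]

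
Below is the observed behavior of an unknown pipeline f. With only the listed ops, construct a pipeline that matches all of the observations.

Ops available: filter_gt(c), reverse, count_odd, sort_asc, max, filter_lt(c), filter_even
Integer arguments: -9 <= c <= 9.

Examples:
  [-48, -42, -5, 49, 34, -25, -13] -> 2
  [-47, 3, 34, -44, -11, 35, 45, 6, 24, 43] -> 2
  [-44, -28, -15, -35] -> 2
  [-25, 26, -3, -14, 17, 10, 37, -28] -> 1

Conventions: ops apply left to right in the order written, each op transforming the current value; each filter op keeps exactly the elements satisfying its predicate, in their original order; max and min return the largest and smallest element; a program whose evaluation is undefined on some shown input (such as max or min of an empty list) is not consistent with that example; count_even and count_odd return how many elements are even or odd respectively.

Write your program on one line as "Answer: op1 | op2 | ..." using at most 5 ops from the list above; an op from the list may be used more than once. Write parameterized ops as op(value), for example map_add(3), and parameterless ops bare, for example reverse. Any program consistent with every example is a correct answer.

reverse | sort_asc | filter_lt(-5) | count_odd

Check, running the answer program on each example:
  [-48, -42, -5, 49, 34, -25, -13] -> [-13, -25, 34, 49, -5, -42, -48] -> [-48, -42, -25, -13, -5, 34, 49] -> [-48, -42, -25, -13] -> 2
  [-47, 3, 34, -44, -11, 35, 45, 6, 24, 43] -> [43, 24, 6, 45, 35, -11, -44, 34, 3, -47] -> [-47, -44, -11, 3, 6, 24, 34, 35, 43, 45] -> [-47, -44, -11] -> 2
  [-44, -28, -15, -35] -> [-35, -15, -28, -44] -> [-44, -35, -28, -15] -> [-44, -35, -28, -15] -> 2
  [-25, 26, -3, -14, 17, 10, 37, -28] -> [-28, 37, 10, 17, -14, -3, 26, -25] -> [-28, -25, -14, -3, 10, 17, 26, 37] -> [-28, -25, -14] -> 1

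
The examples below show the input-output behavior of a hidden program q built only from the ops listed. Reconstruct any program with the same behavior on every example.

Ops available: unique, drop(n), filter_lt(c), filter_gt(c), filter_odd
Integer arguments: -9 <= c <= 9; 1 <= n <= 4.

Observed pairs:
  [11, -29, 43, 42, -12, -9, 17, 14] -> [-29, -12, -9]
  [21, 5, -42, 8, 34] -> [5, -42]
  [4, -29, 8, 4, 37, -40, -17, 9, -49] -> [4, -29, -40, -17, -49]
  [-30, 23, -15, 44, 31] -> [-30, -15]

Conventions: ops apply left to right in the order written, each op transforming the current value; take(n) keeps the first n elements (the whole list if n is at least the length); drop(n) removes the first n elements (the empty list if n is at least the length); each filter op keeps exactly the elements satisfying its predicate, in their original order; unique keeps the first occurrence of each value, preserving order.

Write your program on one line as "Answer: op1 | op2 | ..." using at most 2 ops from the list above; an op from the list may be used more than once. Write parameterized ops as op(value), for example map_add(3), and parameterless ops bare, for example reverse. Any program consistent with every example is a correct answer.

filter_lt(6) | unique

Check, running the answer program on each example:
  [11, -29, 43, 42, -12, -9, 17, 14] -> [-29, -12, -9] -> [-29, -12, -9]
  [21, 5, -42, 8, 34] -> [5, -42] -> [5, -42]
  [4, -29, 8, 4, 37, -40, -17, 9, -49] -> [4, -29, 4, -40, -17, -49] -> [4, -29, -40, -17, -49]
  [-30, 23, -15, 44, 31] -> [-30, -15] -> [-30, -15]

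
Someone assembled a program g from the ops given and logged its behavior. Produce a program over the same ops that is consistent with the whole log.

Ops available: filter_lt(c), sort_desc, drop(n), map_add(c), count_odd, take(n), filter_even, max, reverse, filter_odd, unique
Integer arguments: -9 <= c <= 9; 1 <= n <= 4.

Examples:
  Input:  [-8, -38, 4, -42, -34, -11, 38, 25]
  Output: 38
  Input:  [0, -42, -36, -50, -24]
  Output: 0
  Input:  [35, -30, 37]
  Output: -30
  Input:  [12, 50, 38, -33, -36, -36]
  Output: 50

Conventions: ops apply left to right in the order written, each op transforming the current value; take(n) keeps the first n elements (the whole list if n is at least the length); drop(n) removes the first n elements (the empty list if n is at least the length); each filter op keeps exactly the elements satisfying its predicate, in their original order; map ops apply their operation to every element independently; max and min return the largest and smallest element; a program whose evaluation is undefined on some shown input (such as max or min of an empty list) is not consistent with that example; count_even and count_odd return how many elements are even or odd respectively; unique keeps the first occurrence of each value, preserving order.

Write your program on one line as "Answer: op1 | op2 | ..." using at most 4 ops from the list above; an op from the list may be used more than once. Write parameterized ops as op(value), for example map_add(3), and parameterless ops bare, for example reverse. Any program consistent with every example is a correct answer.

filter_even | reverse | max

Check, running the answer program on each example:
  [-8, -38, 4, -42, -34, -11, 38, 25] -> [-8, -38, 4, -42, -34, 38] -> [38, -34, -42, 4, -38, -8] -> 38
  [0, -42, -36, -50, -24] -> [0, -42, -36, -50, -24] -> [-24, -50, -36, -42, 0] -> 0
  [35, -30, 37] -> [-30] -> [-30] -> -30
  [12, 50, 38, -33, -36, -36] -> [12, 50, 38, -36, -36] -> [-36, -36, 38, 50, 12] -> 50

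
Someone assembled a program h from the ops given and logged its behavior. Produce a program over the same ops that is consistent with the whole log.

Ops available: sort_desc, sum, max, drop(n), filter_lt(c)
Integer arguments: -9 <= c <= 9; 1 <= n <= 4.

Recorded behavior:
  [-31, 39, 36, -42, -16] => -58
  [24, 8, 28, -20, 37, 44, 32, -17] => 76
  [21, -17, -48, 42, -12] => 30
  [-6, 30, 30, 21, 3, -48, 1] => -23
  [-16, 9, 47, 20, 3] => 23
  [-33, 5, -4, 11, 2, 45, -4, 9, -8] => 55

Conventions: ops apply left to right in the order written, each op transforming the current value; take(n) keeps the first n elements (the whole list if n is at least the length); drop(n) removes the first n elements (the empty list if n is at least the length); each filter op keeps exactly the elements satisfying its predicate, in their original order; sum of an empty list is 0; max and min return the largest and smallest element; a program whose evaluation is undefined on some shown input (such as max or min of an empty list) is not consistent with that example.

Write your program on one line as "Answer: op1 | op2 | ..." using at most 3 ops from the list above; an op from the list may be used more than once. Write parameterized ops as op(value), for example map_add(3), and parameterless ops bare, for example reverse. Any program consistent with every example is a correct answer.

drop(3) | sort_desc | sum

Check, running the answer program on each example:
  [-31, 39, 36, -42, -16] -> [-42, -16] -> [-16, -42] -> -58
  [24, 8, 28, -20, 37, 44, 32, -17] -> [-20, 37, 44, 32, -17] -> [44, 37, 32, -17, -20] -> 76
  [21, -17, -48, 42, -12] -> [42, -12] -> [42, -12] -> 30
  [-6, 30, 30, 21, 3, -48, 1] -> [21, 3, -48, 1] -> [21, 3, 1, -48] -> -23
  [-16, 9, 47, 20, 3] -> [20, 3] -> [20, 3] -> 23
  [-33, 5, -4, 11, 2, 45, -4, 9, -8] -> [11, 2, 45, -4, 9, -8] -> [45, 11, 9, 2, -4, -8] -> 55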